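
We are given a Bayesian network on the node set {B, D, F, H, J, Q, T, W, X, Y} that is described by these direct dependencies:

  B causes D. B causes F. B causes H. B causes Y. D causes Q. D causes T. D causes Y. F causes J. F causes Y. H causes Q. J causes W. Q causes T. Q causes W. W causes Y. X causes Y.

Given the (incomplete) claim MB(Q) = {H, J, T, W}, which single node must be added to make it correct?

D

By definition, MB(Q) is built from Q's parents, Q's children, and the co-parents of Q.
Q has parents D, H.
Children of Q: T, W.
For each child, the remaining parents (spouses of Q):
  T: D
  W: J
MB(Q) = {D, H, J, T, W}.
Comparing with the claimed set, D is missing.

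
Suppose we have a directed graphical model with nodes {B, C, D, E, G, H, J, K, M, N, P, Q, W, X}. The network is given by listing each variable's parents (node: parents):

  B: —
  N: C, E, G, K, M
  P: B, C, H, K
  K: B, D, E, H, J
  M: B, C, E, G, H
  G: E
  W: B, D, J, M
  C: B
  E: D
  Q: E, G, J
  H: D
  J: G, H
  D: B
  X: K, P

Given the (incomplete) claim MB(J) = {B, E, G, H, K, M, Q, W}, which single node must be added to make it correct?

D

By definition, MB(J) is built from J's parents, J's children, and the co-parents of J.
J has parents G, H.
Ch(J) = {K, Q, W}.
Parents of each child, excluding J:
  K: B, D, E, H
  Q: E, G
  W: B, D, M
MB(J) = {B, D, E, G, H, K, M, Q, W}.
Comparing with the claimed set, D is missing.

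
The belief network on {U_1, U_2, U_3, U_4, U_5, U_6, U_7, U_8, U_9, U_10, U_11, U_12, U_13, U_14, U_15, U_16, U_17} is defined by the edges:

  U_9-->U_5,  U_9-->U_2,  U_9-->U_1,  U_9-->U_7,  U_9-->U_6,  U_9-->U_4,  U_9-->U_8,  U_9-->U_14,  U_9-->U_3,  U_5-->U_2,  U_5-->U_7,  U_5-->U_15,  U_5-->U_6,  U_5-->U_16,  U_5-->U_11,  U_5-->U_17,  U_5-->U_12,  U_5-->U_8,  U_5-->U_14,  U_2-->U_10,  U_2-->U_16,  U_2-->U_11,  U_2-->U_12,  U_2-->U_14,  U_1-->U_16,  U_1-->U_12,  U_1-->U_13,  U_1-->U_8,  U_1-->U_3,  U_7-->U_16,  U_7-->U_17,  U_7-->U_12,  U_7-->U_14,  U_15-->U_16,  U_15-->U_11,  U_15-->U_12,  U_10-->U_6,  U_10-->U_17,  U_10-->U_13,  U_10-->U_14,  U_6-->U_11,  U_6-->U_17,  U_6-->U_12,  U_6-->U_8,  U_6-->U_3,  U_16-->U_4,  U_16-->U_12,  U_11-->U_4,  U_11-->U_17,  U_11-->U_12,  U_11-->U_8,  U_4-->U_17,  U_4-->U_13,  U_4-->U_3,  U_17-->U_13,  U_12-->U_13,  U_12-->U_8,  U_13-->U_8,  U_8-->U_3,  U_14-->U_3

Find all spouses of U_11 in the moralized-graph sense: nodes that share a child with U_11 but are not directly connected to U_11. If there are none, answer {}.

Children of U_11: U_4, U_8, U_12, U_17.
  U_4: U_9, U_16
  U_17: U_4, U_5, U_6, U_7, U_10
  U_12: U_1, U_2, U_5, U_6, U_7, U_15, U_16
  U_8: U_1, U_5, U_6, U_9, U_12, U_13
Excluding nodes already adjacent to U_11 (U_2, U_4, U_5, U_6, U_8, U_12, U_15, U_17), the co-parent-only contribution is {U_1, U_7, U_9, U_10, U_13, U_16}.

{U_1, U_7, U_9, U_10, U_13, U_16}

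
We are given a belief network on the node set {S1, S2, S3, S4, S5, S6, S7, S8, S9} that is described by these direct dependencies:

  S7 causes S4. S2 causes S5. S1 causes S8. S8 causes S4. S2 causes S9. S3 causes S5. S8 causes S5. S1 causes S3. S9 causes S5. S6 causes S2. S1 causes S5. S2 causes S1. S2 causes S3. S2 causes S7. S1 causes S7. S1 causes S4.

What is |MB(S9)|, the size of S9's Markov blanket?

5

S9's parents: S2.
S9 has child S5.
Co-parents of S9 (other parents of its children):
  parents(S5) \ {S9} = {S1, S2, S3, S8}.
MB(S9) = {S1, S2, S3, S5, S8}, which has 5 nodes.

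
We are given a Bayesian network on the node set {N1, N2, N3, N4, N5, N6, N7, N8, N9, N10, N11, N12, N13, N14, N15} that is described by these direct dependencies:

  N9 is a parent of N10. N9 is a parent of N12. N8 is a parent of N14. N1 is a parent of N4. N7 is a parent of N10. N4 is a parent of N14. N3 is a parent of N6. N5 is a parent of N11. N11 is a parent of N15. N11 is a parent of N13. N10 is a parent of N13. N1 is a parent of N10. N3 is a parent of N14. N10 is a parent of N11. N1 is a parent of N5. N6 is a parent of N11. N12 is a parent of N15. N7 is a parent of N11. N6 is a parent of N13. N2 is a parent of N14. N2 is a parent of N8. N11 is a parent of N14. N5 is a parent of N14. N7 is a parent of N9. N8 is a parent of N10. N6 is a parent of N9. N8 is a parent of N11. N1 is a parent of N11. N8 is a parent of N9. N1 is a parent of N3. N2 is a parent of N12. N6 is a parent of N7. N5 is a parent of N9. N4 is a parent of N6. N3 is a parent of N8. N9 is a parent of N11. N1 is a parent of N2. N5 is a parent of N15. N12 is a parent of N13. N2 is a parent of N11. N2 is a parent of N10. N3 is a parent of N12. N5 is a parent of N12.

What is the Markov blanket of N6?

Parents of N6: N3, N4.
N6 has children N7, N9, N11, N13.
Parents of each child, excluding N6:
  N7: no additional parents.
  N9's other parents are N5, N7, N8.
  parents(N11) \ {N6} = {N1, N2, N5, N7, N8, N9, N10}.
  parents(N13) \ {N6} = {N10, N11, N12}.
So the Markov blanket of N6 is {N1, N2, N3, N4, N5, N7, N8, N9, N10, N11, N12, N13}.

{N1, N2, N3, N4, N5, N7, N8, N9, N10, N11, N12, N13}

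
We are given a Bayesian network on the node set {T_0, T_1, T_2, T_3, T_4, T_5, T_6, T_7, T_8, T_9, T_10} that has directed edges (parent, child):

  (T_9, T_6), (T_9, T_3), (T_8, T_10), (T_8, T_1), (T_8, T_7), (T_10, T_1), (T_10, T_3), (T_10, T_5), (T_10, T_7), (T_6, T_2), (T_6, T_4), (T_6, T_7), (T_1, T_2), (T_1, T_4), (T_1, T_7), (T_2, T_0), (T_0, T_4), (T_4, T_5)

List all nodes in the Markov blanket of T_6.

Pa(T_6) = {T_9}.
T_6 has children T_2, T_4, T_7.
Parents of each child, excluding T_6:
  T_2: T_1
  T_4: T_0, T_1
  T_7: T_1, T_8, T_10
Taking the union gives {T_0, T_1, T_2, T_4, T_7, T_8, T_9, T_10}.

{T_0, T_1, T_2, T_4, T_7, T_8, T_9, T_10}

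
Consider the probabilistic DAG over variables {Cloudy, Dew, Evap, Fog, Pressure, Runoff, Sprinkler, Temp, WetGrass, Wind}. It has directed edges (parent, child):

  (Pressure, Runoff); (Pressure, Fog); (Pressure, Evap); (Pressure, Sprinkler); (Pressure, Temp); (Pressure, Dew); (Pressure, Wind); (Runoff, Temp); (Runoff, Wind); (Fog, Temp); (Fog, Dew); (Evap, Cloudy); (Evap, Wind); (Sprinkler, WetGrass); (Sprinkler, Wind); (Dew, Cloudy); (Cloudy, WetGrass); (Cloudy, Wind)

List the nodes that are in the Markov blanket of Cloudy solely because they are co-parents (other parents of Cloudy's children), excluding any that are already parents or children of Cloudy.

Children of Cloudy: WetGrass, Wind.
  WetGrass: Sprinkler
  Wind: Evap, Pressure, Runoff, Sprinkler
Excluding nodes already adjacent to Cloudy (Dew, Evap, WetGrass, Wind), the co-parent-only contribution is {Pressure, Runoff, Sprinkler}.

{Pressure, Runoff, Sprinkler}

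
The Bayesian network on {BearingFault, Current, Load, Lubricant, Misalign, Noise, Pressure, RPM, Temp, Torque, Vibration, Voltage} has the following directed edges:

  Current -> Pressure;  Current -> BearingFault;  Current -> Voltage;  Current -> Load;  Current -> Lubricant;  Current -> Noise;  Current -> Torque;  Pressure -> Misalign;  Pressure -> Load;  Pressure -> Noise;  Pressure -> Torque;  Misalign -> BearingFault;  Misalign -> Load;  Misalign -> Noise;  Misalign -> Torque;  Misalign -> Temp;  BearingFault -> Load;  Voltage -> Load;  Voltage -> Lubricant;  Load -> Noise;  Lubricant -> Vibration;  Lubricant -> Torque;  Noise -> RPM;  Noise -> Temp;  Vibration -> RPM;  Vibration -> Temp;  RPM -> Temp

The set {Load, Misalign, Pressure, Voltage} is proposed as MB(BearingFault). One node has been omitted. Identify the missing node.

Current

Recall MB(v) = parents ∪ children ∪ spouses, where spouses are the other parents of v's children.
Children of BearingFault: Load.
Pa(BearingFault) = {Current, Misalign}.
For each child, the remaining parents (spouses of BearingFault):
  Load's other parents are Current, Misalign, Pressure, Voltage.
MB(BearingFault) = {Current, Load, Misalign, Pressure, Voltage}.
Comparing with the claimed set, Current is missing.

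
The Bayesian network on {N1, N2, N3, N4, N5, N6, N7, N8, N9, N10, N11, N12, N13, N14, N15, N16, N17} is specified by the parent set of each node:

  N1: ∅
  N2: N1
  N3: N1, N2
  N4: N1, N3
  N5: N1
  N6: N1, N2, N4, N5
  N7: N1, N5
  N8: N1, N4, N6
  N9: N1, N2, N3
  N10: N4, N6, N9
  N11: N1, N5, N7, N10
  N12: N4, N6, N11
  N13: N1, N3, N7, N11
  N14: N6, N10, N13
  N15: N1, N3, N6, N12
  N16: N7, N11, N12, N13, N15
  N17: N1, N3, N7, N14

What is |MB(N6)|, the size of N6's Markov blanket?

By definition, MB(N6) is built from N6's parents, N6's children, and the co-parents of N6.
N6 has parents N1, N2, N4, N5.
N6's children: N8, N10, N12, N14, N15.
For each child, the remaining parents (spouses of N6):
  N8: N1, N4
  N10: N4, N9
  N12: N4, N11
  N14: N10, N13
  N15: N1, N3, N12
MB(N6) = {N1, N2, N3, N4, N5, N8, N9, N10, N11, N12, N13, N14, N15}, which has 13 nodes.

13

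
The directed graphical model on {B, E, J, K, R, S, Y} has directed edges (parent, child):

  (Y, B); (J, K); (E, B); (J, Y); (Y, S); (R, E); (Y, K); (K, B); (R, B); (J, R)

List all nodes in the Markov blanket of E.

{B, K, R, Y}

Recall MB(v) = parents ∪ children ∪ spouses, where spouses are the other parents of v's children.
E has parent R.
Ch(E) = {B}.
Parents of each child, excluding E:
  B: K, R, Y
Union: {R} ∪ {B} ∪ {K, R, Y} = {B, K, R, Y}.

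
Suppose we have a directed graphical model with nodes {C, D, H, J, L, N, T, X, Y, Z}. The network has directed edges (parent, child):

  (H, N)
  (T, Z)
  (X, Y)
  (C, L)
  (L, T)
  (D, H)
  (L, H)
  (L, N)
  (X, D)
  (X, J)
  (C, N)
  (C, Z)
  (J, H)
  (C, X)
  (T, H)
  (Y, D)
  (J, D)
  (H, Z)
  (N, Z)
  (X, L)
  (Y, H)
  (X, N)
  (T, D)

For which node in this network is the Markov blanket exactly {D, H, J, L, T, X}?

Y

The target node must have every member of {D, H, J, L, T, X} as a parent, child, or co-parent, and no others.
Parents of Y: X; children: D, H; co-parents: D, J, L, T, X.
These exactly cover the given set, so the node is Y.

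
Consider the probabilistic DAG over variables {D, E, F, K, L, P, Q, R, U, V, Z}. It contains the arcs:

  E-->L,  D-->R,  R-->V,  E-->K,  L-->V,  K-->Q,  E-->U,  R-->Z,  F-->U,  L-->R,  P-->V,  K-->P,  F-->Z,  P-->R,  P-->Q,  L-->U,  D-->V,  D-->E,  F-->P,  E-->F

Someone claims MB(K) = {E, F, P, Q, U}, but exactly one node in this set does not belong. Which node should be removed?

By definition, MB(K) is built from K's parents, K's children, and the co-parents of K.
Pa(K) = {E}.
K has children P, Q.
Parents of each child, excluding K:
  P's other parent is F.
  Q also has parent P.
MB(K) = {E, F, P, Q}.
U is neither a parent, child, nor co-parent of K, so it does not belong.

U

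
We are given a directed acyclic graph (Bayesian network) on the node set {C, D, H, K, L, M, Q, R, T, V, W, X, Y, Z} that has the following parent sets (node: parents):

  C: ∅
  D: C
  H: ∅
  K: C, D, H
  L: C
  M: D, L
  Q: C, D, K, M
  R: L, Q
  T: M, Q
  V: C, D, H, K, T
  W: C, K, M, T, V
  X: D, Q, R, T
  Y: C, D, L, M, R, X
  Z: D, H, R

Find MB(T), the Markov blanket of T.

{C, D, H, K, M, Q, R, V, W, X}

By definition, MB(T) is built from T's parents, T's children, and the co-parents of T.
Ch(T) = {V, W, X}.
T's parents: M, Q.
Co-parents of T (other parents of its children):
  V: C, D, H, K
  W: C, K, M, V
  X: D, Q, R
MB(T) = {C, D, H, K, M, Q, R, V, W, X}.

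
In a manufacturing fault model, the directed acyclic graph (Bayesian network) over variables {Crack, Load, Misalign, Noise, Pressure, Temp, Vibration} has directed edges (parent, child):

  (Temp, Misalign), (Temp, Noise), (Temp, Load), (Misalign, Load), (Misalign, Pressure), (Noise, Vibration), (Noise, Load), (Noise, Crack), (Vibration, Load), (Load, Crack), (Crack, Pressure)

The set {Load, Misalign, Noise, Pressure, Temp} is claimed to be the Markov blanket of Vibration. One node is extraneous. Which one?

Ch(Vibration) = {Load}.
Pa(Vibration) = {Noise}.
Other parents of Vibration's children:
  Load also has parents Misalign, Noise, Temp.
MB(Vibration) = {Load, Misalign, Noise, Temp}.
Pressure is neither a parent, child, nor co-parent of Vibration, so it does not belong.

Pressure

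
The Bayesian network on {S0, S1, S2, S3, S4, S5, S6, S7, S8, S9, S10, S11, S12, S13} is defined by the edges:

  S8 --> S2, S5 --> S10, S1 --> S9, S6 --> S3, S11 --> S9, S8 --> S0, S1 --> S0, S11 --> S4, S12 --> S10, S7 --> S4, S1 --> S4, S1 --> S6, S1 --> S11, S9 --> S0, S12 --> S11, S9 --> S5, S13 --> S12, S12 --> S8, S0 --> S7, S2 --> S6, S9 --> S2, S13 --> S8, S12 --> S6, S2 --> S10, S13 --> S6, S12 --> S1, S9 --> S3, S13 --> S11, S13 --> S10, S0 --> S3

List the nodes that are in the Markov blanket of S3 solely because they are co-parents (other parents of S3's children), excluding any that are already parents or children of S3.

S3 has no children, so it has no co-parents. The set is empty.

{}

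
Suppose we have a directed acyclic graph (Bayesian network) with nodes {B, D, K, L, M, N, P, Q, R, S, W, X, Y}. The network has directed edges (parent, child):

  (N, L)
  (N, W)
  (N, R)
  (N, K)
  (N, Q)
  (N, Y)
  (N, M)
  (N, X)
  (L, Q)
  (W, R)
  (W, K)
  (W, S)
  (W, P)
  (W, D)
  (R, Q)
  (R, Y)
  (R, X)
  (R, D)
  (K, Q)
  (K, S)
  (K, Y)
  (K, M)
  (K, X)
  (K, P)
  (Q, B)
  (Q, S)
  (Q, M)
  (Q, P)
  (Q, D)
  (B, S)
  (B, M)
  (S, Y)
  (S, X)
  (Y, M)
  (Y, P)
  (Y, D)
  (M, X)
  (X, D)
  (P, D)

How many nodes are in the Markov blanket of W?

10

The Markov blanket of a node is its parents, its children, and the other parents of its children.
Parents of W: N.
W's children: D, K, P, R, S.
Parents of each child, excluding W:
  R: N
  K: N
  S: B, K, Q
  P: K, Q, Y
  D: P, Q, R, X, Y
MB(W) = {B, D, K, N, P, Q, R, S, X, Y}, which has 10 nodes.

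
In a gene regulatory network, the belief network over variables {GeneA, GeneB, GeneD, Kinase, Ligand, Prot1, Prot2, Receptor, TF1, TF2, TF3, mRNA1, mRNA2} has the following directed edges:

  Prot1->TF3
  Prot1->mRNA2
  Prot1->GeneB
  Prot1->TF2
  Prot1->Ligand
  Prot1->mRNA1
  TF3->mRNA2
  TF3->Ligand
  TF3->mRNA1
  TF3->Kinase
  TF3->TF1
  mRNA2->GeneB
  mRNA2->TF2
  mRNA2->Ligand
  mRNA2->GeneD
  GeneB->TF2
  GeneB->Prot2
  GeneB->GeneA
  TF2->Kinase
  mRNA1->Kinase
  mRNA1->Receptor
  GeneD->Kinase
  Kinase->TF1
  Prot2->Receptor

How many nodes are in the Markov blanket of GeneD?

5

GeneD's parents: mRNA2.
GeneD's children: Kinase.
Co-parents of GeneD (other parents of its children):
  Kinase: TF2, TF3, mRNA1
MB(GeneD) = {Kinase, TF2, TF3, mRNA1, mRNA2}, which has 5 nodes.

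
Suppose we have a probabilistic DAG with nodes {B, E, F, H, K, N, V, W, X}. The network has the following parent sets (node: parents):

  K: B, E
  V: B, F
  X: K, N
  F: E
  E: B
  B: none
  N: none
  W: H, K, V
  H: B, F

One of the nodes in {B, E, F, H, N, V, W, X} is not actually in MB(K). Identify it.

Recall MB(v) = parents ∪ children ∪ spouses, where spouses are the other parents of v's children.
K's parents: B, E.
Children of K: W, X.
For each child, the remaining parents (spouses of K):
  W also has parents H, V.
  parents(X) \ {K} = {N}.
MB(K) = {B, E, H, N, V, W, X}.
F is neither a parent, child, nor co-parent of K, so it does not belong.

F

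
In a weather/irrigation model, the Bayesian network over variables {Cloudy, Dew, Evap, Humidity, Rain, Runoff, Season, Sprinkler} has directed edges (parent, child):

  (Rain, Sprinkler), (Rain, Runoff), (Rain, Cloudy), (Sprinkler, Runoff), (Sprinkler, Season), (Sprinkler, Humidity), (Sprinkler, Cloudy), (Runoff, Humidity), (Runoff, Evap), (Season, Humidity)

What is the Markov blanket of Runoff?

Runoff's parents: Rain, Sprinkler.
Children of Runoff: Evap, Humidity.
Parents of each child, excluding Runoff:
  Humidity: Season, Sprinkler
  Evap: —
Union: {Rain, Sprinkler} ∪ {Evap, Humidity} ∪ {Season, Sprinkler} = {Evap, Humidity, Rain, Season, Sprinkler}.

{Evap, Humidity, Rain, Season, Sprinkler}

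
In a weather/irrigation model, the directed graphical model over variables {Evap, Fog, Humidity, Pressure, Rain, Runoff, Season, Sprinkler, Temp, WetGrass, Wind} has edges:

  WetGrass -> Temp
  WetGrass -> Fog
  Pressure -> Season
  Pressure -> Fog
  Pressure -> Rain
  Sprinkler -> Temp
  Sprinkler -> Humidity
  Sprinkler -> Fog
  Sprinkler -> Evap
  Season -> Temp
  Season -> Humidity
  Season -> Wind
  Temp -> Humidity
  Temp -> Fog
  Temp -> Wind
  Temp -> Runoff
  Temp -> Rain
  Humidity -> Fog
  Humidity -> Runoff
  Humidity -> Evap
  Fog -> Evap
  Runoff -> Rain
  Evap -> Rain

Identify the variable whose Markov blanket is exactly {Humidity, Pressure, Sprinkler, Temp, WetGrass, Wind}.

Season

The target node must have every member of {Humidity, Pressure, Sprinkler, Temp, WetGrass, Wind} as a parent, child, or co-parent, and no others.
Parents of Season: Pressure; children: Humidity, Temp, Wind; co-parents: Sprinkler, Temp, WetGrass.
These exactly cover the given set, so the node is Season.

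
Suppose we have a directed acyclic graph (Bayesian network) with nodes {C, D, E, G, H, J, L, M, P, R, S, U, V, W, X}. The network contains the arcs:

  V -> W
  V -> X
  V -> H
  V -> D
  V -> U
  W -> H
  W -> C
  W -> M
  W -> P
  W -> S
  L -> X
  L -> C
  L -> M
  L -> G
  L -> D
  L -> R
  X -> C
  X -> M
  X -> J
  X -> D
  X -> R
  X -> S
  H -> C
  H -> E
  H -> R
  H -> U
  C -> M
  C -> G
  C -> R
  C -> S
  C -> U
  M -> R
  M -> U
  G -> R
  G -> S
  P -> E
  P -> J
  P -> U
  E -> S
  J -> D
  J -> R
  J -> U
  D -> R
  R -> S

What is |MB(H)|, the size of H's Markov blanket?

Pa(H) = {V, W}.
Ch(H) = {C, E, R, U}.
Other parents of H's children:
  C: L, W, X
  E: P
  R: C, D, G, J, L, M, X
  U: C, J, M, P, V
MB(H) = {C, D, E, G, J, L, M, P, R, U, V, W, X}, which has 13 nodes.

13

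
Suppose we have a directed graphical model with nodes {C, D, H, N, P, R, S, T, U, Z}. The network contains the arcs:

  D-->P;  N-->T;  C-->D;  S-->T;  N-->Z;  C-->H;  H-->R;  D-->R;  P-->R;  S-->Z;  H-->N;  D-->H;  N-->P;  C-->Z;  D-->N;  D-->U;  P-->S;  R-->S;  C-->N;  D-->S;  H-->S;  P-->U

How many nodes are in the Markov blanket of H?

By definition, MB(H) is built from H's parents, H's children, and the co-parents of H.
Ch(H) = {N, R, S}.
H's parents: C, D.
Parents of each child, excluding H:
  N: C, D
  R: D, P
  S: D, P, R
MB(H) = {C, D, N, P, R, S}, which has 6 nodes.

6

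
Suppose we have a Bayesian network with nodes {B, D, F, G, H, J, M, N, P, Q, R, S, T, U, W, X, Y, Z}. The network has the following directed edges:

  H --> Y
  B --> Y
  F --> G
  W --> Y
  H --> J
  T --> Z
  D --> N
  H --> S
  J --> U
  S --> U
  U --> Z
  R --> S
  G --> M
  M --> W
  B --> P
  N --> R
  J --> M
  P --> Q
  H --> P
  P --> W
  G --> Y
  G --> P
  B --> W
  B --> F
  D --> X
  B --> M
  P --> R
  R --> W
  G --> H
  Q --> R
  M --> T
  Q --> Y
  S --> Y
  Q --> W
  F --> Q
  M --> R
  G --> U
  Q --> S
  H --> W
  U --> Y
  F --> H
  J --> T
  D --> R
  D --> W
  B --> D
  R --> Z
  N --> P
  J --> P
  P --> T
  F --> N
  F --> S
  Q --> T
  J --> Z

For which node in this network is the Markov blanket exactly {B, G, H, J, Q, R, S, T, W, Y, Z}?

The target node must have every member of {B, G, H, J, Q, R, S, T, W, Y, Z} as a parent, child, or co-parent, and no others.
Parents of U: G, J, S; children: Y, Z; co-parents: B, G, H, J, Q, R, S, T, W.
These exactly cover the given set, so the node is U.

U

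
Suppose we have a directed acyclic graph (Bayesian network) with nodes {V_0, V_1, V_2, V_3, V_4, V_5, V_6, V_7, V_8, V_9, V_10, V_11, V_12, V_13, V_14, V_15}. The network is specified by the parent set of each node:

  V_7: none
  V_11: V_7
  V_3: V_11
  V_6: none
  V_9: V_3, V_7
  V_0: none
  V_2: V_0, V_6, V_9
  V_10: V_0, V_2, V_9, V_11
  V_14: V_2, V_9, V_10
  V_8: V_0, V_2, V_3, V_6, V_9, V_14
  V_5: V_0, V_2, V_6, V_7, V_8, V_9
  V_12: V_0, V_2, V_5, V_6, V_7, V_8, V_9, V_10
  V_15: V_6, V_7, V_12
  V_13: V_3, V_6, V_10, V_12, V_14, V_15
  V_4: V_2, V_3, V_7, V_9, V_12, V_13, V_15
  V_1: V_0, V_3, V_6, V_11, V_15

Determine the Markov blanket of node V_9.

{V_0, V_2, V_3, V_4, V_5, V_6, V_7, V_8, V_10, V_11, V_12, V_13, V_14, V_15}

The Markov blanket of a node is its parents, its children, and the other parents of its children.
Ch(V_9) = {V_2, V_4, V_5, V_8, V_10, V_12, V_14}.
V_9 has parents V_3, V_7.
For each child, the remaining parents (spouses of V_9):
  parents(V_2) \ {V_9} = {V_0, V_6}.
  V_10's other parents are V_0, V_2, V_11.
  parents(V_14) \ {V_9} = {V_2, V_10}.
  parents(V_8) \ {V_9} = {V_0, V_2, V_3, V_6, V_14}.
  V_5 also has parents V_0, V_2, V_6, V_7, V_8.
  V_12's other parents are V_0, V_2, V_5, V_6, V_7, V_8, V_10.
  V_4 also has parents V_2, V_3, V_7, V_12, V_13, V_15.
MB(V_9) = {V_0, V_2, V_3, V_4, V_5, V_6, V_7, V_8, V_10, V_11, V_12, V_13, V_14, V_15}.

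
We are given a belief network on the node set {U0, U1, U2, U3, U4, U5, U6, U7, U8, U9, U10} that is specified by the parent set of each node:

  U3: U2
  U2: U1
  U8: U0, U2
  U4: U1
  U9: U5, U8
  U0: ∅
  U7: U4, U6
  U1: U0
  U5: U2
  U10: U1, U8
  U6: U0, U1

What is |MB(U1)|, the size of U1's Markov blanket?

A node's Markov blanket = Pa ∪ Ch ∪ (parents of Ch other than the node itself).
Ch(U1) = {U2, U4, U6, U10}.
Pa(U1) = {U0}.
Co-parents of U1 (other parents of its children):
  U2 has no other parent.
  U4 has no other parent.
  parents(U6) \ {U1} = {U0}.
  parents(U10) \ {U1} = {U8}.
MB(U1) = {U0, U2, U4, U6, U8, U10}, which has 6 nodes.

6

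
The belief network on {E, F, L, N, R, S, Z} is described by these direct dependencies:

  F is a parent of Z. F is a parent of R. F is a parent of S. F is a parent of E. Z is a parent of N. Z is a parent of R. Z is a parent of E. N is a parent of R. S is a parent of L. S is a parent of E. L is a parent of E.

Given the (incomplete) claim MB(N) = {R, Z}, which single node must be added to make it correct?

By definition, MB(N) is built from N's parents, N's children, and the co-parents of N.
Ch(N) = {R}.
N's parents: Z.
Co-parents of N (other parents of its children):
  R's other parents are F, Z.
MB(N) = {F, R, Z}.
Comparing with the claimed set, F is missing.

F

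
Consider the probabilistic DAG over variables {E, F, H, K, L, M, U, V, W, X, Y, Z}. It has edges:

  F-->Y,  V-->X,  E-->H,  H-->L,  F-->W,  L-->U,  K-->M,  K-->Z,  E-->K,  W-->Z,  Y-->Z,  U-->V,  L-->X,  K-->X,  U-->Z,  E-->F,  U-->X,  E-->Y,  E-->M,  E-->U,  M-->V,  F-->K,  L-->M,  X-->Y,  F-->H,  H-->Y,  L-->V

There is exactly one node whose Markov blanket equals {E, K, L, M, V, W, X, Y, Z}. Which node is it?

U

The target node must have every member of {E, K, L, M, V, W, X, Y, Z} as a parent, child, or co-parent, and no others.
Parents of U: E, L; children: V, X, Z; co-parents: K, L, M, V, W, Y.
These exactly cover the given set, so the node is U.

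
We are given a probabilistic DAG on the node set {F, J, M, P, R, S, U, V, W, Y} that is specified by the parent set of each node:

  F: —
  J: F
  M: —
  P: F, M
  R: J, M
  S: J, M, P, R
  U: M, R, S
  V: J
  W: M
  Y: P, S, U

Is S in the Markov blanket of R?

Yes

S is a child of R.
So S ∈ MB(R).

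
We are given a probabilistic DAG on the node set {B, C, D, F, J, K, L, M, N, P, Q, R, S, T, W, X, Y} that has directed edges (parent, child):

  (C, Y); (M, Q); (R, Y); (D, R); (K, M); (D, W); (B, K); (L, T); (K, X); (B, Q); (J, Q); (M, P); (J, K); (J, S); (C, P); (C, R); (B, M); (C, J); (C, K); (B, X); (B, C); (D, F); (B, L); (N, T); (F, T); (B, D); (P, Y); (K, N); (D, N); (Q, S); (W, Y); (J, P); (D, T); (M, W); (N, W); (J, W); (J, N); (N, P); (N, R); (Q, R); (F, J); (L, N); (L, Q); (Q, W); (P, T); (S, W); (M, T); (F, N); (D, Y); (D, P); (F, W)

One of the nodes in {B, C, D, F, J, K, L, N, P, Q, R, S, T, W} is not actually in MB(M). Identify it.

R

Recall MB(v) = parents ∪ children ∪ spouses, where spouses are the other parents of v's children.
Children of M: P, Q, T, W.
M has parents B, K.
Other parents of M's children:
  parents(P) \ {M} = {C, D, J, N}.
  parents(Q) \ {M} = {B, J, L}.
  parents(T) \ {M} = {D, F, L, N, P}.
  W's other parents are D, F, J, N, Q, S.
MB(M) = {B, C, D, F, J, K, L, N, P, Q, S, T, W}.
R is neither a parent, child, nor co-parent of M, so it does not belong.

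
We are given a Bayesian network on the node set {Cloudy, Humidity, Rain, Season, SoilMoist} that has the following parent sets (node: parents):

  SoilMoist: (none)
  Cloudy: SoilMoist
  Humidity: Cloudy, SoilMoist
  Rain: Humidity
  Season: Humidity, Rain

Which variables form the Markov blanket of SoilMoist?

SoilMoist's parents: none.
Children of SoilMoist: Cloudy, Humidity.
Other parents of SoilMoist's children:
  Cloudy: no additional parents.
  Humidity also has parent Cloudy.
So the Markov blanket of SoilMoist is {Cloudy, Humidity}.

{Cloudy, Humidity}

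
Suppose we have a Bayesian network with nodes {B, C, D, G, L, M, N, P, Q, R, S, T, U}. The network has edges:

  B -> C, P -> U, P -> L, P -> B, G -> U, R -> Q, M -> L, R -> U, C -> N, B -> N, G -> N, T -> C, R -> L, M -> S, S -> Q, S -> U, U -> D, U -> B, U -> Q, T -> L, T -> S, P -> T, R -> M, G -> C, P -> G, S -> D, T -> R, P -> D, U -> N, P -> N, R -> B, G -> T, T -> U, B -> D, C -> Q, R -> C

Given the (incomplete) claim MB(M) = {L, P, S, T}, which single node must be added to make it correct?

R

Pa(M) = {R}.
Ch(M) = {L, S}.
Other parents of M's children:
  parents(S) \ {M} = {T}.
  L also has parents P, R, T.
MB(M) = {L, P, R, S, T}.
Comparing with the claimed set, R is missing.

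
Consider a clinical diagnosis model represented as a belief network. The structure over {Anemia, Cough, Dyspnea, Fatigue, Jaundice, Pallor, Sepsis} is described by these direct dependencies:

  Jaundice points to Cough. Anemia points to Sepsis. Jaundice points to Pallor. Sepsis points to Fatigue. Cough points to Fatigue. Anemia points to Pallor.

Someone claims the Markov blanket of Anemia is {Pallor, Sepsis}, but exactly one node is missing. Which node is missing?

Recall MB(v) = parents ∪ children ∪ spouses, where spouses are the other parents of v's children.
Parents of Anemia: none.
Children of Anemia: Pallor, Sepsis.
For each child, the remaining parents (spouses of Anemia):
  Sepsis: —
  Pallor: Jaundice
MB(Anemia) = {Jaundice, Pallor, Sepsis}.
Comparing with the claimed set, Jaundice is missing.

Jaundice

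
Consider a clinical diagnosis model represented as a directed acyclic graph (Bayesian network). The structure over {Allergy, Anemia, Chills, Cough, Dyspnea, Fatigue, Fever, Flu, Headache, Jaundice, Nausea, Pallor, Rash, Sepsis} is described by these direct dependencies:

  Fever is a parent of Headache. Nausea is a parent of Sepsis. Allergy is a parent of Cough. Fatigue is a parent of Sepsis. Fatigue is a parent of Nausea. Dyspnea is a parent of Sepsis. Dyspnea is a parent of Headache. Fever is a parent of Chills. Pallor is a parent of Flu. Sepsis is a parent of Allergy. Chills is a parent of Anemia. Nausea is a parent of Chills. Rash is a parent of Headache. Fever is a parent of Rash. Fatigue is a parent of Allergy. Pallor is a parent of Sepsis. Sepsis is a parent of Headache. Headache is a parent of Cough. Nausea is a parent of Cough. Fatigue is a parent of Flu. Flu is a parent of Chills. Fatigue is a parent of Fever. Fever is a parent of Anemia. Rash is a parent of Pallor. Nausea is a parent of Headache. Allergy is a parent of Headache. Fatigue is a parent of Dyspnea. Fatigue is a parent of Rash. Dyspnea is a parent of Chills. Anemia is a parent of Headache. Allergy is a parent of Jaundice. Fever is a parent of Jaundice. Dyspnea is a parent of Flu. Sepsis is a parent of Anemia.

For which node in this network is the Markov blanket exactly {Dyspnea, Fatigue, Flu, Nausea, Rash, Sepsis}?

The target node must have every member of {Dyspnea, Fatigue, Flu, Nausea, Rash, Sepsis} as a parent, child, or co-parent, and no others.
Parents of Pallor: Rash; children: Flu, Sepsis; co-parents: Dyspnea, Fatigue, Nausea.
These exactly cover the given set, so the node is Pallor.

Pallor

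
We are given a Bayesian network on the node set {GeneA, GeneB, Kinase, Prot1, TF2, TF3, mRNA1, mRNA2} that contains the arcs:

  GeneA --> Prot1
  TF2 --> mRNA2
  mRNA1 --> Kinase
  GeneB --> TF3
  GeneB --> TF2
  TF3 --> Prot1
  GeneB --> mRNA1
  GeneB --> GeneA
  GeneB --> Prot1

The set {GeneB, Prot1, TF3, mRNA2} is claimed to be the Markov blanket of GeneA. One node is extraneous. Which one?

mRNA2

By definition, MB(GeneA) is built from GeneA's parents, GeneA's children, and the co-parents of GeneA.
GeneA has parent GeneB.
GeneA has child Prot1.
Other parents of GeneA's children:
  Prot1's other parents are GeneB, TF3.
MB(GeneA) = {GeneB, Prot1, TF3}.
mRNA2 is neither a parent, child, nor co-parent of GeneA, so it does not belong.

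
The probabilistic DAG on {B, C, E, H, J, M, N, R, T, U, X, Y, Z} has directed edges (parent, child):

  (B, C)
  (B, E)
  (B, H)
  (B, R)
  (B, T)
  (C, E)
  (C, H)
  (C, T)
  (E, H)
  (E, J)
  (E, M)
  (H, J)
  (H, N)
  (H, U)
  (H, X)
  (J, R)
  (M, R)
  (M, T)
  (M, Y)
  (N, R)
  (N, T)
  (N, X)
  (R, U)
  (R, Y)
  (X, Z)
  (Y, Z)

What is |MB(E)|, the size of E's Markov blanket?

5

Recall MB(v) = parents ∪ children ∪ spouses, where spouses are the other parents of v's children.
Parents of E: B, C.
E's children: H, J, M.
Co-parents of E (other parents of its children):
  H: B, C
  J: H
  M: —
MB(E) = {B, C, H, J, M}, which has 5 nodes.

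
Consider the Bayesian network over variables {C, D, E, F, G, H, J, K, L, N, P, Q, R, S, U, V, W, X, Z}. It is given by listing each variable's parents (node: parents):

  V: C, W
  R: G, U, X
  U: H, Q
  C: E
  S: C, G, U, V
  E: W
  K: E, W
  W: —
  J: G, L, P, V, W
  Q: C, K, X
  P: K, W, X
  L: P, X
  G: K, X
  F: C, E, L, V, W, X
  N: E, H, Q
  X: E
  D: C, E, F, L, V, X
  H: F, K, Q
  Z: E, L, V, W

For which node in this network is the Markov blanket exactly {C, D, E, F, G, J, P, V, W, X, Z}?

L

The target node must have every member of {C, D, E, F, G, J, P, V, W, X, Z} as a parent, child, or co-parent, and no others.
Parents of L: P, X; children: D, F, J, Z; co-parents: C, E, F, G, P, V, W, X.
These exactly cover the given set, so the node is L.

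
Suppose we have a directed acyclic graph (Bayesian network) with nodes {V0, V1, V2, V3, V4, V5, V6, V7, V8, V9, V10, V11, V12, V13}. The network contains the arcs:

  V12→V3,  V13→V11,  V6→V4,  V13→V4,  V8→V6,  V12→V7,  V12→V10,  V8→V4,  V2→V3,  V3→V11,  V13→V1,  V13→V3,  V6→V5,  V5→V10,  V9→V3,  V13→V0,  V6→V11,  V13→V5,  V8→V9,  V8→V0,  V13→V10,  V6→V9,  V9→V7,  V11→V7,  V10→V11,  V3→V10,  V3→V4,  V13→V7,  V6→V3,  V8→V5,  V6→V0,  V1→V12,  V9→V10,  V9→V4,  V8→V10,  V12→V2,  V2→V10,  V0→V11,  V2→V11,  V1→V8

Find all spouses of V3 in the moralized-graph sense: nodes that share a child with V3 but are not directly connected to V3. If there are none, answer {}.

{V0, V5, V8}

Children of V3: V4, V10, V11.
  parents(V10) \ {V3} = {V2, V5, V8, V9, V12, V13}.
  V4 also has parents V6, V8, V9, V13.
  parents(V11) \ {V3} = {V0, V2, V6, V10, V13}.
Excluding nodes already adjacent to V3 (V2, V4, V6, V9, V10, V11, V12, V13), the co-parent-only contribution is {V0, V5, V8}.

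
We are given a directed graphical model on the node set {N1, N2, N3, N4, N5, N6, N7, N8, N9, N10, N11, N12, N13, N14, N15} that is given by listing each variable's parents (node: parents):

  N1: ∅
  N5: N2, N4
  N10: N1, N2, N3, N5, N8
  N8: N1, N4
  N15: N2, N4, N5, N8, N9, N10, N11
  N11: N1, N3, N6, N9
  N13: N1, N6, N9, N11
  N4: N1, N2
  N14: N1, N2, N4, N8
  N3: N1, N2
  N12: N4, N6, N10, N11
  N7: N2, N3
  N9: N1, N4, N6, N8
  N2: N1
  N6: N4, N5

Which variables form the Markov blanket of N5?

Recall MB(v) = parents ∪ children ∪ spouses, where spouses are the other parents of v's children.
N5 has parents N2, N4.
Ch(N5) = {N6, N10, N15}.
Other parents of N5's children:
  parents(N6) \ {N5} = {N4}.
  N10 also has parents N1, N2, N3, N8.
  parents(N15) \ {N5} = {N2, N4, N8, N9, N10, N11}.
Union: {N2, N4} ∪ {N6, N10, N15} ∪ {N1, N2, N3, N4, N8, N9, N10, N11} = {N1, N2, N3, N4, N6, N8, N9, N10, N11, N15}.

{N1, N2, N3, N4, N6, N8, N9, N10, N11, N15}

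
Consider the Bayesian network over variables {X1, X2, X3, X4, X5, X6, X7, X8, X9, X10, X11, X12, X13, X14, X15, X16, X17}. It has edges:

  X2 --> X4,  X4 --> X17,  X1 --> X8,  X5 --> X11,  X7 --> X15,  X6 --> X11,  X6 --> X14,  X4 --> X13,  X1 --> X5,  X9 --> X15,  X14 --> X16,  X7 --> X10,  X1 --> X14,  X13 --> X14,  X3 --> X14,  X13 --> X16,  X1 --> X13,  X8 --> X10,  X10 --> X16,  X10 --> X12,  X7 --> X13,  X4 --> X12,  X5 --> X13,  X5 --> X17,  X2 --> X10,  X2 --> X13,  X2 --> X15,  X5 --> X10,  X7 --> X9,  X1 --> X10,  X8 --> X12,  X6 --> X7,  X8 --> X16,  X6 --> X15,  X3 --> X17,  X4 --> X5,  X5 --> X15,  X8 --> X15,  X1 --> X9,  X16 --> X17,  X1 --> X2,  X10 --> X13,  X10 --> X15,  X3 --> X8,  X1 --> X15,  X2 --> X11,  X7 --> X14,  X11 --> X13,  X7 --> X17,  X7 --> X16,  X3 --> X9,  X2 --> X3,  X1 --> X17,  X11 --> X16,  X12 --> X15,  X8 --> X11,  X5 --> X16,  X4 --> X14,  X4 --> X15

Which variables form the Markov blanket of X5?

X5's parents: X1, X4.
Children of X5: X10, X11, X13, X15, X16, X17.
Co-parents of X5 (other parents of its children):
  X10: X1, X2, X7, X8
  X11: X2, X6, X8
  X13: X1, X2, X4, X7, X10, X11
  X15: X1, X2, X4, X6, X7, X8, X9, X10, X12
  X16: X7, X8, X10, X11, X13, X14
  X17: X1, X3, X4, X7, X16
Taking the union gives {X1, X2, X3, X4, X6, X7, X8, X9, X10, X11, X12, X13, X14, X15, X16, X17}.

{X1, X2, X3, X4, X6, X7, X8, X9, X10, X11, X12, X13, X14, X15, X16, X17}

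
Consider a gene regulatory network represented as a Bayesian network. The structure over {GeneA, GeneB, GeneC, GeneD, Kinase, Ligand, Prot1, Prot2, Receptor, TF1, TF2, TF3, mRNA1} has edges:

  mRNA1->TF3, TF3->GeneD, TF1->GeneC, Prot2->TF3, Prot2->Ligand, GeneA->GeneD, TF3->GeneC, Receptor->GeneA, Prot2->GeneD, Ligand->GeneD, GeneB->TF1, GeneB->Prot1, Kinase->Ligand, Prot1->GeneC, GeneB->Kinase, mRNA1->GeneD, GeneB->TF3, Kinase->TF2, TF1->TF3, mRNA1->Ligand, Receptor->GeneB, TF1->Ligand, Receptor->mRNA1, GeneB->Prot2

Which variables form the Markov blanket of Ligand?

{GeneA, GeneD, Kinase, Prot2, TF1, TF3, mRNA1}

Parents of Ligand: Kinase, Prot2, TF1, mRNA1.
Ligand's children: GeneD.
Other parents of Ligand's children:
  GeneD also has parents GeneA, Prot2, TF3, mRNA1.
MB(Ligand) = {GeneA, GeneD, Kinase, Prot2, TF1, TF3, mRNA1}.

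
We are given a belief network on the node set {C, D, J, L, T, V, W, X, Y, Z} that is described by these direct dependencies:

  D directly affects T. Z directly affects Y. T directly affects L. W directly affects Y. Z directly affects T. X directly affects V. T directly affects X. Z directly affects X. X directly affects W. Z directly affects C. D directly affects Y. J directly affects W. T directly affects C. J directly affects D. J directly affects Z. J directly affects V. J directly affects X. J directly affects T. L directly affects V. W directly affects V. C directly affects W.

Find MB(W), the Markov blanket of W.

{C, D, J, L, V, X, Y, Z}

Parents of W: C, J, X.
W has children V, Y.
Co-parents of W (other parents of its children):
  Y: D, Z
  V: J, L, X
Union: {C, J, X} ∪ {V, Y} ∪ {D, J, L, X, Z} = {C, D, J, L, V, X, Y, Z}.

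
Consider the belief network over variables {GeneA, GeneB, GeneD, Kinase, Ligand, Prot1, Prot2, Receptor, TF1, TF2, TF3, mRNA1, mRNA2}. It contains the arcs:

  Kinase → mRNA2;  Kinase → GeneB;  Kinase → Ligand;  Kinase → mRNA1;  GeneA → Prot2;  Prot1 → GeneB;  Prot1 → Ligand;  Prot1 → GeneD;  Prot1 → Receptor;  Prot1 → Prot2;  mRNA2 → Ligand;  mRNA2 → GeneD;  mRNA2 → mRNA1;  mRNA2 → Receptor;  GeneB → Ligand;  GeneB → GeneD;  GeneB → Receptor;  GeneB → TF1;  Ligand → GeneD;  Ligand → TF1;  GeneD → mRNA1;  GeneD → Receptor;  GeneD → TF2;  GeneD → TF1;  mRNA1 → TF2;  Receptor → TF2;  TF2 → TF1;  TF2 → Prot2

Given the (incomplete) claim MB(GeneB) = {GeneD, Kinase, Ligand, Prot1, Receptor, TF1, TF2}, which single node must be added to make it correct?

mRNA2

Recall MB(v) = parents ∪ children ∪ spouses, where spouses are the other parents of v's children.
GeneB has children GeneD, Ligand, Receptor, TF1.
GeneB has parents Kinase, Prot1.
Co-parents of GeneB (other parents of its children):
  Ligand's other parents are Kinase, Prot1, mRNA2.
  parents(GeneD) \ {GeneB} = {Ligand, Prot1, mRNA2}.
  Receptor's other parents are GeneD, Prot1, mRNA2.
  TF1 also has parents GeneD, Ligand, TF2.
MB(GeneB) = {GeneD, Kinase, Ligand, Prot1, Receptor, TF1, TF2, mRNA2}.
Comparing with the claimed set, mRNA2 is missing.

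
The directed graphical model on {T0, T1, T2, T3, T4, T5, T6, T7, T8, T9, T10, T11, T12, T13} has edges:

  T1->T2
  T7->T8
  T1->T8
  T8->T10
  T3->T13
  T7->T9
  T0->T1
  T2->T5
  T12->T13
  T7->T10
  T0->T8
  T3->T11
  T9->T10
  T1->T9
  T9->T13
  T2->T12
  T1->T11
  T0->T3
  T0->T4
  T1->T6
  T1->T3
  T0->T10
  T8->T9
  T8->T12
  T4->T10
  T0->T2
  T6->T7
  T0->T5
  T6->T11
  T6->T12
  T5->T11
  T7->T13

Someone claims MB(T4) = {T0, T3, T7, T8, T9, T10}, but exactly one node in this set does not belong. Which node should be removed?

T3

T4's parents: T0.
Children of T4: T10.
Parents of each child, excluding T4:
  T10's other parents are T0, T7, T8, T9.
MB(T4) = {T0, T7, T8, T9, T10}.
T3 is neither a parent, child, nor co-parent of T4, so it does not belong.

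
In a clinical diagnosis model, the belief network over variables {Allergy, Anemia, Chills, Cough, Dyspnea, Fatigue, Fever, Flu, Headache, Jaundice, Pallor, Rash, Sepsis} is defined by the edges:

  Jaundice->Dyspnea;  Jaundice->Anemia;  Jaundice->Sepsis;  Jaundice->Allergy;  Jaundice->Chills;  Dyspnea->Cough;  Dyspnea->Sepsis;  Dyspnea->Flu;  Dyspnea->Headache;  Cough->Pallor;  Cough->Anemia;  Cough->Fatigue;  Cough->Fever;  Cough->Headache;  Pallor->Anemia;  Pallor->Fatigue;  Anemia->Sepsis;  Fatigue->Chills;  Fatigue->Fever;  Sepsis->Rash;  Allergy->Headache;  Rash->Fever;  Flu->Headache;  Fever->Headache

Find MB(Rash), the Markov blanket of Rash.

By definition, MB(Rash) is built from Rash's parents, Rash's children, and the co-parents of Rash.
Rash has parent Sepsis.
Rash has child Fever.
Parents of each child, excluding Rash:
  Fever: Cough, Fatigue
Taking the union gives {Cough, Fatigue, Fever, Sepsis}.

{Cough, Fatigue, Fever, Sepsis}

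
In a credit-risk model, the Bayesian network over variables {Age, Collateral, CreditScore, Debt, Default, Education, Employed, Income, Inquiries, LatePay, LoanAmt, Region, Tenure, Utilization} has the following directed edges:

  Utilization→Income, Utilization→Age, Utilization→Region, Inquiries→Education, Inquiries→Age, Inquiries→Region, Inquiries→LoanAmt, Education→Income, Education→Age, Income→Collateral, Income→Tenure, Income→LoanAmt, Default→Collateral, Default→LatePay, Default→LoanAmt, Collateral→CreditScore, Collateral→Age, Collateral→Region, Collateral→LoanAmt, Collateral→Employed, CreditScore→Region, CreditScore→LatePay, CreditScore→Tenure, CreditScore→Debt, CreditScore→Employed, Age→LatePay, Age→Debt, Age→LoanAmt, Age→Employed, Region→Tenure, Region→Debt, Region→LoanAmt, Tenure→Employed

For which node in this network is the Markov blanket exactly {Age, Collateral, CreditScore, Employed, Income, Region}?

The target node must have every member of {Age, Collateral, CreditScore, Employed, Income, Region} as a parent, child, or co-parent, and no others.
Parents of Tenure: CreditScore, Income, Region; children: Employed; co-parents: Age, Collateral, CreditScore.
These exactly cover the given set, so the node is Tenure.

Tenure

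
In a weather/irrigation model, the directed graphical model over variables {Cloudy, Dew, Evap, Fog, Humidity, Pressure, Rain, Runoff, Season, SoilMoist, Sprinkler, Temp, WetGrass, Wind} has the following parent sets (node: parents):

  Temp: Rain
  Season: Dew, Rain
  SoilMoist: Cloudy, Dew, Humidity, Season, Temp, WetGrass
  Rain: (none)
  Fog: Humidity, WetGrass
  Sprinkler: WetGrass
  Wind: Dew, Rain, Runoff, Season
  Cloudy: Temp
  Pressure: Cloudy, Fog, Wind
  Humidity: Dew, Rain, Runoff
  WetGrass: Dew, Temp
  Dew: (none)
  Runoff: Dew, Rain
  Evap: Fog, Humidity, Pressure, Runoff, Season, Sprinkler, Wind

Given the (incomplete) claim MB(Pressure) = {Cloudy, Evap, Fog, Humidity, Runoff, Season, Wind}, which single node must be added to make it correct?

By definition, MB(Pressure) is built from Pressure's parents, Pressure's children, and the co-parents of Pressure.
Pa(Pressure) = {Cloudy, Fog, Wind}.
Children of Pressure: Evap.
Parents of each child, excluding Pressure:
  Evap: Fog, Humidity, Runoff, Season, Sprinkler, Wind
MB(Pressure) = {Cloudy, Evap, Fog, Humidity, Runoff, Season, Sprinkler, Wind}.
Comparing with the claimed set, Sprinkler is missing.

Sprinkler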